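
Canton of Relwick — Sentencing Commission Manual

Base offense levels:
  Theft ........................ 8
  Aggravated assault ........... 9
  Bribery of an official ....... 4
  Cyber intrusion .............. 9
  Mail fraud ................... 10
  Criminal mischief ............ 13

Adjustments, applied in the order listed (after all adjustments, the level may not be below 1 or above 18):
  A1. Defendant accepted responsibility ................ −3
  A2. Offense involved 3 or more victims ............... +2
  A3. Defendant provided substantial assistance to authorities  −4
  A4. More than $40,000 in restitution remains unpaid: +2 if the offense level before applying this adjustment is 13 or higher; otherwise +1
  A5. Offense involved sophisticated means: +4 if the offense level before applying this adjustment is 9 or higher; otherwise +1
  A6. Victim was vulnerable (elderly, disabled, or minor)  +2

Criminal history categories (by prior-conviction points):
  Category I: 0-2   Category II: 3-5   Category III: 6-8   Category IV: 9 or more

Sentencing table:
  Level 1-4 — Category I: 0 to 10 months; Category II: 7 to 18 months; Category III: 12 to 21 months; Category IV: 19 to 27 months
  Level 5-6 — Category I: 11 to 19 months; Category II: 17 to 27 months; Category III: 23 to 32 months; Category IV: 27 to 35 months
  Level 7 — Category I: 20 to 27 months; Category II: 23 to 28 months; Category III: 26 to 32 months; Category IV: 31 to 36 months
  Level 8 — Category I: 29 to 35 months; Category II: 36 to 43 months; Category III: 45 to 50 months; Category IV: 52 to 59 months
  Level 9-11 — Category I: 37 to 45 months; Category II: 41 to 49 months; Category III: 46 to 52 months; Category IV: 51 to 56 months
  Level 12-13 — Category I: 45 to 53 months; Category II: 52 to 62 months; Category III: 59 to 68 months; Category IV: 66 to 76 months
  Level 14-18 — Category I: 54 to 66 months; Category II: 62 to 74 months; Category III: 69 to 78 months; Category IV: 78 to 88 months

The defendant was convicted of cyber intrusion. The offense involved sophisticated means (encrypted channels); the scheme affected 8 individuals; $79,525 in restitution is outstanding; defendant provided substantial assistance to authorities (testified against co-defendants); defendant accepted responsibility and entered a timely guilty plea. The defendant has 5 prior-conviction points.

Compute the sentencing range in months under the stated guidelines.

Base offense level for cyber intrusion: 9.
A1 applies: 9 − 3 = 6.
A2 applies: 6 + 2 = 8.
A3 applies: 8 − 4 = 4.
A4 applies (level before this adjustment is 4 < 13, so +1): 4 + 1 = 5.
A5 applies (level before this adjustment is 5 < 9, so +1): 5 + 1 = 6.
A6 does not apply.
Final offense level: 6.
Criminal history: 5 prior points → Category II (3-5).
Level 6 falls in the 5-6 band.
Grid: Level 5-6 × Category II = 17-27 months.

17-27 months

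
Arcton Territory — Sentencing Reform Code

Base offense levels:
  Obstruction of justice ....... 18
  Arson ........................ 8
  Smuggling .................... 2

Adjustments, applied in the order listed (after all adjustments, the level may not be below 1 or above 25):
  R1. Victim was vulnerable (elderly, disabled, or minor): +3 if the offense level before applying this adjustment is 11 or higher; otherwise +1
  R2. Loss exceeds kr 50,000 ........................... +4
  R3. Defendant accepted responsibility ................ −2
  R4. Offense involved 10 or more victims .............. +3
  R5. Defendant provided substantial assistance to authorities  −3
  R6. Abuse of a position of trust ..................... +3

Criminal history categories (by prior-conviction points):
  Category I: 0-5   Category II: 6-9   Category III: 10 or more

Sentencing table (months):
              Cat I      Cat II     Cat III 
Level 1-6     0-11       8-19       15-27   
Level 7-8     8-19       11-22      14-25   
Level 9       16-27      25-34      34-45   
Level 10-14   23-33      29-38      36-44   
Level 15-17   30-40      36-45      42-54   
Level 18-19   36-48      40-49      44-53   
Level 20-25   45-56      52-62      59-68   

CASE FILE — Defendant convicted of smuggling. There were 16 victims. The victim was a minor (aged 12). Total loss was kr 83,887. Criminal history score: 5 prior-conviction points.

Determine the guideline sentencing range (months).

Base offense level for smuggling: 2.
R1 applies (level before this adjustment is 2 < 11, so +1): 2 + 1 = 3.
R2 applies: 3 + 4 = 7.
R4 applies: 7 + 3 = 10.
R5 does not apply.
R6 does not apply.
Final offense level: 10.
Criminal history: 5 prior points → Category I (0-5).
Level 10 falls in the 10-14 band.
Grid: Level 10-14 × Category I = 23-33 months.

23-33 months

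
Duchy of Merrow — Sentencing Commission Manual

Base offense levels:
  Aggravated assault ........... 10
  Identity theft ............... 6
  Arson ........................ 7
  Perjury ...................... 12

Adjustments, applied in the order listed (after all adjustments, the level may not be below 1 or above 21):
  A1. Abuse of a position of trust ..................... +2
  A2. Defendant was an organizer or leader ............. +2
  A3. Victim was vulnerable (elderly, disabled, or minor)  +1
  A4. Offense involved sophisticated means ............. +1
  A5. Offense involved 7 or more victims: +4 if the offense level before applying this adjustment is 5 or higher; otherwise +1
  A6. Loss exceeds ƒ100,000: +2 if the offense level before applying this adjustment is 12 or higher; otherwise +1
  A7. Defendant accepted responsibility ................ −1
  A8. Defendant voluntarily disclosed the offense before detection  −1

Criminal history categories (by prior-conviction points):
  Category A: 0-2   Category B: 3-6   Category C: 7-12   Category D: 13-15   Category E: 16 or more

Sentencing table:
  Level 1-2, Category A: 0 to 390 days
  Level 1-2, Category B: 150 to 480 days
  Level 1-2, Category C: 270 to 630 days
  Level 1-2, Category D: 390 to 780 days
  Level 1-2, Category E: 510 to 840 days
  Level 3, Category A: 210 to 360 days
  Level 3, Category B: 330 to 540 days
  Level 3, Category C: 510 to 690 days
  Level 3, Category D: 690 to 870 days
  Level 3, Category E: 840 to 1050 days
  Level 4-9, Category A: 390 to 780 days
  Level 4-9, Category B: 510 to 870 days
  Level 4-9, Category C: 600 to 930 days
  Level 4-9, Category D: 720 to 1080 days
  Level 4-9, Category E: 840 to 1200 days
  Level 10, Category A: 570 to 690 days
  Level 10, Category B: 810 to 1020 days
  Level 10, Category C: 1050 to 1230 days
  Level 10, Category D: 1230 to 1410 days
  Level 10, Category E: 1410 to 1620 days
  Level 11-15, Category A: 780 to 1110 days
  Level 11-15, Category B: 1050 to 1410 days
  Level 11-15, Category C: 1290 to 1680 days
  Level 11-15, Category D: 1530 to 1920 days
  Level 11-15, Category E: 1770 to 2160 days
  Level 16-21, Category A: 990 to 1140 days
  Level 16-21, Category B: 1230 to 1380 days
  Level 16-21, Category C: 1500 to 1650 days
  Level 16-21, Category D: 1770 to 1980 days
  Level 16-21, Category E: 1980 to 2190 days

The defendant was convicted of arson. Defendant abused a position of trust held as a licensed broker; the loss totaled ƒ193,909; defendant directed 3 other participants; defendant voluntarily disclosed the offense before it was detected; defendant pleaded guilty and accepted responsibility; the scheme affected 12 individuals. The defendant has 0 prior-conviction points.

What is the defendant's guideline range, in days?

Base offense level for arson: 7.
A1 applies: 7 + 2 = 9.
A2 applies: 9 + 2 = 11.
A3 does not apply.
A4 does not apply.
A5 applies (level before this adjustment is 11 ≥ 5, so +4): 11 + 4 = 15.
A6 applies (level before this adjustment is 15 ≥ 12, so +2): 15 + 2 = 17.
A7 applies: 17 − 1 = 16.
A8 applies: 16 − 1 = 15.
Final offense level: 15.
Criminal history: 0 prior points → Category A (0-2).
Level 15 falls in the 11-15 band.
Grid: Level 11-15 × Category A = 780-1110 days.

780-1110 days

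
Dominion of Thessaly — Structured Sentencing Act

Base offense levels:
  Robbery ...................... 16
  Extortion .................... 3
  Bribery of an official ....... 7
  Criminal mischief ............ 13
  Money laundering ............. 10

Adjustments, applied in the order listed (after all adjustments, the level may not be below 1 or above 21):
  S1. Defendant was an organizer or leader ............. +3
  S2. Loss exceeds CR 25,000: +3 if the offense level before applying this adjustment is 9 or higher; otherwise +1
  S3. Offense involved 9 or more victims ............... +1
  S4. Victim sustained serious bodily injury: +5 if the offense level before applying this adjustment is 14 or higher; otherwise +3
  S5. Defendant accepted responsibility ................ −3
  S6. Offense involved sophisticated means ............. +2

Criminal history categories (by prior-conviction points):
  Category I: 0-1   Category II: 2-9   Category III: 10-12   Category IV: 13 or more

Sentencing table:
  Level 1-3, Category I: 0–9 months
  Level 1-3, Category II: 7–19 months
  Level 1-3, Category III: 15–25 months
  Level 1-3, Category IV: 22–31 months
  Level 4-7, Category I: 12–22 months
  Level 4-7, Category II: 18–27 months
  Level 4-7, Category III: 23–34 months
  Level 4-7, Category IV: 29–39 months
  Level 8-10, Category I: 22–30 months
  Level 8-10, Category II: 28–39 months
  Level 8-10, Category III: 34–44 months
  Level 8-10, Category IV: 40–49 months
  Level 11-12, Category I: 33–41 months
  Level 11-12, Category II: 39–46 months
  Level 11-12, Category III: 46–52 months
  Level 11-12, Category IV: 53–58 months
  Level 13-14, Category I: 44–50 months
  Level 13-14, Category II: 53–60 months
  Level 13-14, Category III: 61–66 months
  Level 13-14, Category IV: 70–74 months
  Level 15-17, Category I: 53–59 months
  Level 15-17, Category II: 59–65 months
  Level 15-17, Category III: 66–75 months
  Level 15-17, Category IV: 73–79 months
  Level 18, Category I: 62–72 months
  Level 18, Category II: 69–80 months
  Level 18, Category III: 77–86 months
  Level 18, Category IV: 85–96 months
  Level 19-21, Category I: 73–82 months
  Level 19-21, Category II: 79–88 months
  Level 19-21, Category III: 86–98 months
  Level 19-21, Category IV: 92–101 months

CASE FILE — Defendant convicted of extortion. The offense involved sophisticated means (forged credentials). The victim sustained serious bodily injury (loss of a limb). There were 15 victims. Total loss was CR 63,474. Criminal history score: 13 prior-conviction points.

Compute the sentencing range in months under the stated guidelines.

Base offense level for extortion: 3.
S2 applies (level before this adjustment is 3 < 9, so +1): 3 + 1 = 4.
S3 applies: 4 + 1 = 5.
S4 applies (level before this adjustment is 5 < 14, so +3): 5 + 3 = 8.
S6 applies: 8 + 2 = 10.
Final offense level: 10.
Criminal history: 13 prior points → Category IV (13+).
Level 10 falls in the 8-10 band.
Grid: Level 8-10 × Category IV = 40-49 months.

40-49 months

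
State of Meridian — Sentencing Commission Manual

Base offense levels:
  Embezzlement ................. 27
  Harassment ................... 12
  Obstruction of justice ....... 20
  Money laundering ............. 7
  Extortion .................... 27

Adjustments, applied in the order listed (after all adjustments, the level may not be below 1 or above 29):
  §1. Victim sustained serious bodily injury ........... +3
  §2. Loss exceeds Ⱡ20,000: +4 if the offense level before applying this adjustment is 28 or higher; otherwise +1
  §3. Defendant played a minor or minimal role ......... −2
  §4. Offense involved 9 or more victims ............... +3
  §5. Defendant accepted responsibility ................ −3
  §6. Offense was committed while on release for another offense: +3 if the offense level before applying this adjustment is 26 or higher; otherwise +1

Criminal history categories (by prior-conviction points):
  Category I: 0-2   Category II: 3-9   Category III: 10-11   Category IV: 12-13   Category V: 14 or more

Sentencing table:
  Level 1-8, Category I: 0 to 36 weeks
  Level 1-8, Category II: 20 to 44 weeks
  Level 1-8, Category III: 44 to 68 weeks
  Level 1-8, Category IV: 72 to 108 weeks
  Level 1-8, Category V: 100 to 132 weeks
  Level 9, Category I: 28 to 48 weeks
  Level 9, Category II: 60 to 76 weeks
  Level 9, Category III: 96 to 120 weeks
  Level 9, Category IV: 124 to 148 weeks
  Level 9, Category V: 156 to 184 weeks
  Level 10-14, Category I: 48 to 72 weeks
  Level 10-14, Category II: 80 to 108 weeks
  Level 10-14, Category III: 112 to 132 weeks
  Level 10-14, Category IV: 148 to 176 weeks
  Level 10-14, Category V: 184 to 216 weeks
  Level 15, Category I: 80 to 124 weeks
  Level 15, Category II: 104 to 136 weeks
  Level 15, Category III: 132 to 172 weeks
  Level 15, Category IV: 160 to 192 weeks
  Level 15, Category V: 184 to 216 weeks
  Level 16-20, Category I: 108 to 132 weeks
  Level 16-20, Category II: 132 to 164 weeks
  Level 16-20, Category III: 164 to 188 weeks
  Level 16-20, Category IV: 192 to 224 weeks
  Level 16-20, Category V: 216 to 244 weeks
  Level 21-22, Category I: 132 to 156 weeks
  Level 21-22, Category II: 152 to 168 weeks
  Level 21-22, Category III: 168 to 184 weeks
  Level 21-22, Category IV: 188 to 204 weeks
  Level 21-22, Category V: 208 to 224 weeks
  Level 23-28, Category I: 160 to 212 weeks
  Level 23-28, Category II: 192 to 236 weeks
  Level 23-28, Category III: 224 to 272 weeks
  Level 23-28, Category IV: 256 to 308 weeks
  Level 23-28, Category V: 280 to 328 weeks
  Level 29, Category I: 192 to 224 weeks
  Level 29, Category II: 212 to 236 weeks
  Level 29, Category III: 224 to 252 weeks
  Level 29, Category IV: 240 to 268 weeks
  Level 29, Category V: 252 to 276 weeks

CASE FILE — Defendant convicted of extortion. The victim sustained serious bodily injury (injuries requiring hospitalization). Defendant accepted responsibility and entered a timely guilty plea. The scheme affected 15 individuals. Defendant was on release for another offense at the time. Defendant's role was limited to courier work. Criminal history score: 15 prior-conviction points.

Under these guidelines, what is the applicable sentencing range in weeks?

252-276 weeks

Base offense level for extortion: 27.
§1 applies: 27 + 3 = 30.
§2 does not apply.
§3 applies: 30 − 2 = 28.
§4 applies: 28 + 3 = 31.
§5 applies: 31 − 3 = 28.
§6 applies (level before this adjustment is 28 ≥ 26, so +3): 28 + 3 = 31.
Level 31 exceeds the maximum of 29; capped at 29.
Final offense level: 29.
Criminal history: 15 prior points → Category V (14+).
Level 29 falls in the 29 band.
Grid: Level 29 × Category V = 252-276 weeks.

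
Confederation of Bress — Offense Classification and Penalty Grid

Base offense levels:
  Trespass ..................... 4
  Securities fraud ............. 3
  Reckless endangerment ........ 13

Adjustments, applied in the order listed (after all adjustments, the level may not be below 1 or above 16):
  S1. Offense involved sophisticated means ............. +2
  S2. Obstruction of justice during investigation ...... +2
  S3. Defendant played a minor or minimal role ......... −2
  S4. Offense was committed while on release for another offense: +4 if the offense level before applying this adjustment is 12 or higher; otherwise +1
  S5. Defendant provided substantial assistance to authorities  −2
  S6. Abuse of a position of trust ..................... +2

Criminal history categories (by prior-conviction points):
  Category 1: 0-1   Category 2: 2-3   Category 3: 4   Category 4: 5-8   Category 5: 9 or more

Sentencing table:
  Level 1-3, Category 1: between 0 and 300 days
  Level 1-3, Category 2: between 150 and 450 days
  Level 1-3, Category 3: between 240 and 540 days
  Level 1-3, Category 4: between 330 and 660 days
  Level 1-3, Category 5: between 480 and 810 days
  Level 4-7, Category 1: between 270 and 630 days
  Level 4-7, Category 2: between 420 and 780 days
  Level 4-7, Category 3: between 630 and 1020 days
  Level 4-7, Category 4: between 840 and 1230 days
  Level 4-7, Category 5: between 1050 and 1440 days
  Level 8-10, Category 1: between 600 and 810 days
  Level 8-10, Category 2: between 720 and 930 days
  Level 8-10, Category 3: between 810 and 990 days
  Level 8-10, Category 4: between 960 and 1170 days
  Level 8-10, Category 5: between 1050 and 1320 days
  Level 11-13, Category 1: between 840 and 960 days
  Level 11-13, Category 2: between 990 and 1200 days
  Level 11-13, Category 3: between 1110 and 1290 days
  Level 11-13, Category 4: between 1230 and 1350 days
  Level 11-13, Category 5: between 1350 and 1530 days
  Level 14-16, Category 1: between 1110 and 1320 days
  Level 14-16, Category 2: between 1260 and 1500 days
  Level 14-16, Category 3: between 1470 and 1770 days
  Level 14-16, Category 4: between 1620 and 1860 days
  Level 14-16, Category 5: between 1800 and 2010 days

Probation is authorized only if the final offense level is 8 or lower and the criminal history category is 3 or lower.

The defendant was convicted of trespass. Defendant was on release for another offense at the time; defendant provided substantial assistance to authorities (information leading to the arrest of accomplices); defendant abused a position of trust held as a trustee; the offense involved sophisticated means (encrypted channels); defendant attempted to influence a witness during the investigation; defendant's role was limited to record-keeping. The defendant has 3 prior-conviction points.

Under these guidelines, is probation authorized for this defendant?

Base offense level for trespass: 4.
S1 applies: 4 + 2 = 6.
S2 applies: 6 + 2 = 8.
S3 applies: 8 − 2 = 6.
S4 applies (level before this adjustment is 6 < 12, so +1): 6 + 1 = 7.
S5 applies: 7 − 2 = 5.
S6 applies: 5 + 2 = 7.
Final offense level: 7.
Criminal history: 3 prior points → Category 2 (2-3).
Level 7 falls in the 4-7 band.
Grid: Level 4-7 × Category 2 = 420-780 days.
Probation check: level 7 ≤ 8 and category 2 ≤ 3 → eligible.

Yes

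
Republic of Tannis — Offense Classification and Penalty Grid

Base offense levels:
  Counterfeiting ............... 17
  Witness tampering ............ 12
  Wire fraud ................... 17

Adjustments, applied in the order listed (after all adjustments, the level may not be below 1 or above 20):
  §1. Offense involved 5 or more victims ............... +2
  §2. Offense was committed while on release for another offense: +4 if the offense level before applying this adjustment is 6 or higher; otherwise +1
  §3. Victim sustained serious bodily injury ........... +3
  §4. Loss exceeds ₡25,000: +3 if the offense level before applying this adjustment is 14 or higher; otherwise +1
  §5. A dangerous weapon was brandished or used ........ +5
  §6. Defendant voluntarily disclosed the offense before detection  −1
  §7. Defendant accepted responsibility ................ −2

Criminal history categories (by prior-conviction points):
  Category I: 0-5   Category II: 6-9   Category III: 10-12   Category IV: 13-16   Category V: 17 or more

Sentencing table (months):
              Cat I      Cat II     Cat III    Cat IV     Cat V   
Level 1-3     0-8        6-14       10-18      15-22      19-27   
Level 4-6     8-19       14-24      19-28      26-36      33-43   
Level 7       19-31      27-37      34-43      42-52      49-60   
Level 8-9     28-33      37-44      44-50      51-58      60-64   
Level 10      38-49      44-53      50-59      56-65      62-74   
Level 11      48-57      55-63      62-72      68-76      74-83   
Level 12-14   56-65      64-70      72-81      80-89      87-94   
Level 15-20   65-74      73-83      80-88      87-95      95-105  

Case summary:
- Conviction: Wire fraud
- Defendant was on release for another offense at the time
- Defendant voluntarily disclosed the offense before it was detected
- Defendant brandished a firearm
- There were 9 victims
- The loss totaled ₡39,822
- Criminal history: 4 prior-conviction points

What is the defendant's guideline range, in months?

65-74 months

Base offense level for wire fraud: 17.
§1 applies: 17 + 2 = 19.
§2 applies (level before this adjustment is 19 ≥ 6, so +4): 19 + 4 = 23.
§4 applies (level before this adjustment is 23 ≥ 14, so +3): 23 + 3 = 26.
§5 applies: 26 + 5 = 31.
§6 applies: 31 − 1 = 30.
Level 30 exceeds the maximum of 20; capped at 20.
Final offense level: 20.
Criminal history: 4 prior points → Category I (0-5).
Level 20 falls in the 15-20 band.
Grid: Level 15-20 × Category I = 65-74 months.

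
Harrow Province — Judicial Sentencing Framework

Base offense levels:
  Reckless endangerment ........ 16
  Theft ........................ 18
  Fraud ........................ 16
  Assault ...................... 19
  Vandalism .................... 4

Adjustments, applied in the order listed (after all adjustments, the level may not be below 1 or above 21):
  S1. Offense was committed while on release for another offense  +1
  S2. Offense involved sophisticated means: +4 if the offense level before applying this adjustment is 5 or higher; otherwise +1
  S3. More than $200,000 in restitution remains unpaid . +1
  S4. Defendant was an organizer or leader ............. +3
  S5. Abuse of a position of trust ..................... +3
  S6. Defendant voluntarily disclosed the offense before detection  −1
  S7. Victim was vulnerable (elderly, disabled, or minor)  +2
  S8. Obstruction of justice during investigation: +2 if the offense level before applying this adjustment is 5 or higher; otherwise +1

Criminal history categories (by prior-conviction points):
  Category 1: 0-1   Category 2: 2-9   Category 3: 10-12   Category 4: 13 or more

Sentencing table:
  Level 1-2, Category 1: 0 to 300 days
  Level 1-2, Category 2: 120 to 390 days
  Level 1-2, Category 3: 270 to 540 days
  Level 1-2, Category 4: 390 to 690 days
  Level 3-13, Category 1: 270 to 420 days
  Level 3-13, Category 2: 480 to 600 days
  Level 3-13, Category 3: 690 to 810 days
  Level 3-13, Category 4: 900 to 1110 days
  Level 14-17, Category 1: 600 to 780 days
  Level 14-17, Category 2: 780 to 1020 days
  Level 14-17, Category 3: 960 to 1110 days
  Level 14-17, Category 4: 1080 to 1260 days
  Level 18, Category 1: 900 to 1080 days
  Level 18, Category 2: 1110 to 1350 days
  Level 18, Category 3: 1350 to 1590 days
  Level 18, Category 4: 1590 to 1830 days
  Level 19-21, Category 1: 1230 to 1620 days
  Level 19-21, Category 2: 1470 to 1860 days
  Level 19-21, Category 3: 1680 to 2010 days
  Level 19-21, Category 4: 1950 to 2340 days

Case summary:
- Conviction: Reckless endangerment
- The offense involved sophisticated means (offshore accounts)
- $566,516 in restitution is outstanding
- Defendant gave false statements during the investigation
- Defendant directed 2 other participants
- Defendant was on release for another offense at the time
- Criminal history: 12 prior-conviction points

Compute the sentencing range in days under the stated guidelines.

1680-2010 days

Base offense level for reckless endangerment: 16.
S1 applies: 16 + 1 = 17.
S2 applies (level before this adjustment is 17 ≥ 5, so +4): 17 + 4 = 21.
S3 applies: 21 + 1 = 22.
S4 applies: 22 + 3 = 25.
S7 does not apply.
S8 applies (level before this adjustment is 25 ≥ 5, so +2): 25 + 2 = 27.
Level 27 exceeds the maximum of 21; capped at 21.
Final offense level: 21.
Criminal history: 12 prior points → Category 3 (10-12).
Level 21 falls in the 19-21 band.
Grid: Level 19-21 × Category 3 = 1680-2010 days.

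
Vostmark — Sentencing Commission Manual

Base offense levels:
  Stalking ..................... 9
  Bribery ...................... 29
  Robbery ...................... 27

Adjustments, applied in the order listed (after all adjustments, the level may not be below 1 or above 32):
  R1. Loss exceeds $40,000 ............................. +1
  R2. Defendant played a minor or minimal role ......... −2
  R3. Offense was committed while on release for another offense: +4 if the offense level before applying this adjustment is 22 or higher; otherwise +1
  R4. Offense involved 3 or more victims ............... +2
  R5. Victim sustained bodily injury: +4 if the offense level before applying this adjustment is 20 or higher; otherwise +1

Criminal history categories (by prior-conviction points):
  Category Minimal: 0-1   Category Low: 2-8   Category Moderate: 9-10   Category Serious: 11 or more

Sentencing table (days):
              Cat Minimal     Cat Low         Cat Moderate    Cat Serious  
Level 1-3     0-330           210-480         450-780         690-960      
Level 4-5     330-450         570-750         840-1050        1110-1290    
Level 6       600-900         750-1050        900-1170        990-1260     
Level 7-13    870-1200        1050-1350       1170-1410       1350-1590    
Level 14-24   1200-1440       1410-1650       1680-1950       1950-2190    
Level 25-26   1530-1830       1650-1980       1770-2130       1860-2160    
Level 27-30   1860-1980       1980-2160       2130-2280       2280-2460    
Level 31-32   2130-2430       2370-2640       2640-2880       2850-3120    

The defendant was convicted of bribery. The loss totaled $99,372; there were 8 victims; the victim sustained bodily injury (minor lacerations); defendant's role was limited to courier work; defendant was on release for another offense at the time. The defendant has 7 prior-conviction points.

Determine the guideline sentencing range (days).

2370-2640 days

Base offense level for bribery: 29.
R1 applies: 29 + 1 = 30.
R2 applies: 30 − 2 = 28.
R3 applies (level before this adjustment is 28 ≥ 22, so +4): 28 + 4 = 32.
R4 applies: 32 + 2 = 34.
R5 applies (level before this adjustment is 34 ≥ 20, so +4): 34 + 4 = 38.
Level 38 exceeds the maximum of 32; capped at 32.
Final offense level: 32.
Criminal history: 7 prior points → Category Low (2-8).
Level 32 falls in the 31-32 band.
Grid: Level 31-32 × Category Low = 2370-2640 days.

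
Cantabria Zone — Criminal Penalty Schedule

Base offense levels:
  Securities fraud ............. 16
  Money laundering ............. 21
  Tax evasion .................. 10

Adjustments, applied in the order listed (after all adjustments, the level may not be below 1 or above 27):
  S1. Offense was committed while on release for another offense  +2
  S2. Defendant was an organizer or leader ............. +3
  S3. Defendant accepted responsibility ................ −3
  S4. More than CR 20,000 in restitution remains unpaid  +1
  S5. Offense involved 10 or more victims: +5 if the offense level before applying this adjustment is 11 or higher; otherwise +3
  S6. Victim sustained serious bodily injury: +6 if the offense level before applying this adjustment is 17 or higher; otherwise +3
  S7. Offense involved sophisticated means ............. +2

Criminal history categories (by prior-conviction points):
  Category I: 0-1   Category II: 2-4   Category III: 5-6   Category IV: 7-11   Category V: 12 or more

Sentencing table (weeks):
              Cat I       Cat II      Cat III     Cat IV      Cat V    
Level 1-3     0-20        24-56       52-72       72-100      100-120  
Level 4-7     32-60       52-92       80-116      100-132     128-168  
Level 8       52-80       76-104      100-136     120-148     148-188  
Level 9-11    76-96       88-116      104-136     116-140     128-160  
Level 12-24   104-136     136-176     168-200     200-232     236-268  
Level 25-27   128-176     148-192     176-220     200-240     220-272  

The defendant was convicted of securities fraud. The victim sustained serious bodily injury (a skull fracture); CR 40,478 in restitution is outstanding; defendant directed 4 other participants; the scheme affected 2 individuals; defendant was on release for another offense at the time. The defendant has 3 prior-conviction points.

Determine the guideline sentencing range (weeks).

Base offense level for securities fraud: 16.
S1 applies: 16 + 2 = 18.
S2 applies: 18 + 3 = 21.
S3 does not apply.
S4 applies: 21 + 1 = 22.
S5 does not apply.
S6 applies (level before this adjustment is 22 ≥ 17, so +6): 22 + 6 = 28.
Level 28 exceeds the maximum of 27; capped at 27.
Final offense level: 27.
Criminal history: 3 prior points → Category II (2-4).
Level 27 falls in the 25-27 band.
Grid: Level 25-27 × Category II = 148-192 weeks.

148-192 weeks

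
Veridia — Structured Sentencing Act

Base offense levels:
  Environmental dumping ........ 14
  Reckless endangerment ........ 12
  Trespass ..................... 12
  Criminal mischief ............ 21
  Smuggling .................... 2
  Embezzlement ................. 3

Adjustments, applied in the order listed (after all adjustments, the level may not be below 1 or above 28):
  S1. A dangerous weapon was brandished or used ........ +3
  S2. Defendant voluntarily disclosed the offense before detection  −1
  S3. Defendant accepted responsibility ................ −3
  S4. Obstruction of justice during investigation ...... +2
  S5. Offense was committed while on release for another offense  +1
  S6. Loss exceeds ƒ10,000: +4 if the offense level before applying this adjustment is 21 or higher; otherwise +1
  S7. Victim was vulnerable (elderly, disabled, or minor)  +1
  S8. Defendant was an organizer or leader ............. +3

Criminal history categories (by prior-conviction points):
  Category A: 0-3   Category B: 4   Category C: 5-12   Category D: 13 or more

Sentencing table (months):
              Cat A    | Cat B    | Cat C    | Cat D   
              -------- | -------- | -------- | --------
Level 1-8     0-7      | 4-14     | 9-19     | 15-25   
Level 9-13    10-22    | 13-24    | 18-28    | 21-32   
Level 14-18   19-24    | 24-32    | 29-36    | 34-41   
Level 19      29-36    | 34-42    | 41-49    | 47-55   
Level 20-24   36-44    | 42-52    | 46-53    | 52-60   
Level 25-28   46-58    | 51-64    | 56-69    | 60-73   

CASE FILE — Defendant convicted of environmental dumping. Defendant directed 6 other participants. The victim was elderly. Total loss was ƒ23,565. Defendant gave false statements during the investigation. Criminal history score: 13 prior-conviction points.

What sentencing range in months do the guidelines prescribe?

52-60 months

Base offense level for environmental dumping: 14.
S4 applies: 14 + 2 = 16.
S5 does not apply.
S6 applies (level before this adjustment is 16 < 21, so +1): 16 + 1 = 17.
S7 applies: 17 + 1 = 18.
S8 applies: 18 + 3 = 21.
Final offense level: 21.
Criminal history: 13 prior points → Category D (13+).
Level 21 falls in the 20-24 band.
Grid: Level 20-24 × Category D = 52-60 months.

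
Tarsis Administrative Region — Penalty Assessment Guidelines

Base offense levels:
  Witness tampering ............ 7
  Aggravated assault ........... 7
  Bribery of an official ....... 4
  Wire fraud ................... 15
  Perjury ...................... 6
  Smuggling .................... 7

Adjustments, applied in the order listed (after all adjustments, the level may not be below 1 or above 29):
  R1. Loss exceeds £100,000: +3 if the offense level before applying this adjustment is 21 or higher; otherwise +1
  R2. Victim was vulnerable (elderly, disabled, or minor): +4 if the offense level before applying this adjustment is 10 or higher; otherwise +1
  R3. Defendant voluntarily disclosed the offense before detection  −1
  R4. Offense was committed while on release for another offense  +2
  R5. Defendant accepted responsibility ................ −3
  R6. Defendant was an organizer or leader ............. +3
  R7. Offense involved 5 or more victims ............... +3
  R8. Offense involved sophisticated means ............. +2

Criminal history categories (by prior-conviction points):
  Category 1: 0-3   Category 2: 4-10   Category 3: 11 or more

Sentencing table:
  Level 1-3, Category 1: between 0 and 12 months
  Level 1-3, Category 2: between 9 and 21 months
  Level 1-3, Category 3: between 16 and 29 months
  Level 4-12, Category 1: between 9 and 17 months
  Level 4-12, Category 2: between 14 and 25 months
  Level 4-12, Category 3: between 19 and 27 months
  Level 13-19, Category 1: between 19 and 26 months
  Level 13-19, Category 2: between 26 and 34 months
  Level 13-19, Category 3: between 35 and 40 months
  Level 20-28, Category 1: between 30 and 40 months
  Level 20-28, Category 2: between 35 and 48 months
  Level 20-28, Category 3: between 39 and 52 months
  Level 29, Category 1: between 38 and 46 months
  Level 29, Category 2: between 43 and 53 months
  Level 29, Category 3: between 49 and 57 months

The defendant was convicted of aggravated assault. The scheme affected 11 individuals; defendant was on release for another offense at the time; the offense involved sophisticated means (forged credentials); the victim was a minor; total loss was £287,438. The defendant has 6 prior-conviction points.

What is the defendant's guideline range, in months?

26-34 months

Base offense level for aggravated assault: 7.
R1 applies (level before this adjustment is 7 < 21, so +1): 7 + 1 = 8.
R2 applies (level before this adjustment is 8 < 10, so +1): 8 + 1 = 9.
R4 applies: 9 + 2 = 11.
R6 does not apply.
R7 applies: 11 + 3 = 14.
R8 applies: 14 + 2 = 16.
Final offense level: 16.
Criminal history: 6 prior points → Category 2 (4-10).
Level 16 falls in the 13-19 band.
Grid: Level 13-19 × Category 2 = 26-34 months.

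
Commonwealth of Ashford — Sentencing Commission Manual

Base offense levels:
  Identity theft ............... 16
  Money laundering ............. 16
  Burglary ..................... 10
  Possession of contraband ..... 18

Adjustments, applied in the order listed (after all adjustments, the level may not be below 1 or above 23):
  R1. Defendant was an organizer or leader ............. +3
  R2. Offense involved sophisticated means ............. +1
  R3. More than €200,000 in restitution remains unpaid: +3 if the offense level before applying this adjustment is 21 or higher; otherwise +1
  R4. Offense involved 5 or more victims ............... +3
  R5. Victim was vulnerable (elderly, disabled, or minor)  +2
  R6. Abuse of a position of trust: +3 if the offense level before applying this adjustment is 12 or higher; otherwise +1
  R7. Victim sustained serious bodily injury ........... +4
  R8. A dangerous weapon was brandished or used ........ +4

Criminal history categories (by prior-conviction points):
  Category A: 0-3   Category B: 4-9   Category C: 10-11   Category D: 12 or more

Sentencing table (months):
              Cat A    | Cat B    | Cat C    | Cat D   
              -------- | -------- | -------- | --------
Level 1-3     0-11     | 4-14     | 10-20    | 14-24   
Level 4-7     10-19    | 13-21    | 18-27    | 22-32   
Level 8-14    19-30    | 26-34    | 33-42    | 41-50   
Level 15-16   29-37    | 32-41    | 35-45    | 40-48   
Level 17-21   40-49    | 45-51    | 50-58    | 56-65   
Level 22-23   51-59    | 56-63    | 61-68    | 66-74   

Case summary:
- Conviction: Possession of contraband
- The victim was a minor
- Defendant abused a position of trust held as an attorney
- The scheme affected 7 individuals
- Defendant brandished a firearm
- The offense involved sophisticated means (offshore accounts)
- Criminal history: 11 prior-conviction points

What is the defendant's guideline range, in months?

61-68 months

Base offense level for possession of contraband: 18.
R1 does not apply.
R2 applies: 18 + 1 = 19.
R3 does not apply.
R4 applies: 19 + 3 = 22.
R5 applies: 22 + 2 = 24.
R6 applies (level before this adjustment is 24 ≥ 12, so +3): 24 + 3 = 27.
R8 applies: 27 + 4 = 31.
Level 31 exceeds the maximum of 23; capped at 23.
Final offense level: 23.
Criminal history: 11 prior points → Category C (10-11).
Level 23 falls in the 22-23 band.
Grid: Level 22-23 × Category C = 61-68 months.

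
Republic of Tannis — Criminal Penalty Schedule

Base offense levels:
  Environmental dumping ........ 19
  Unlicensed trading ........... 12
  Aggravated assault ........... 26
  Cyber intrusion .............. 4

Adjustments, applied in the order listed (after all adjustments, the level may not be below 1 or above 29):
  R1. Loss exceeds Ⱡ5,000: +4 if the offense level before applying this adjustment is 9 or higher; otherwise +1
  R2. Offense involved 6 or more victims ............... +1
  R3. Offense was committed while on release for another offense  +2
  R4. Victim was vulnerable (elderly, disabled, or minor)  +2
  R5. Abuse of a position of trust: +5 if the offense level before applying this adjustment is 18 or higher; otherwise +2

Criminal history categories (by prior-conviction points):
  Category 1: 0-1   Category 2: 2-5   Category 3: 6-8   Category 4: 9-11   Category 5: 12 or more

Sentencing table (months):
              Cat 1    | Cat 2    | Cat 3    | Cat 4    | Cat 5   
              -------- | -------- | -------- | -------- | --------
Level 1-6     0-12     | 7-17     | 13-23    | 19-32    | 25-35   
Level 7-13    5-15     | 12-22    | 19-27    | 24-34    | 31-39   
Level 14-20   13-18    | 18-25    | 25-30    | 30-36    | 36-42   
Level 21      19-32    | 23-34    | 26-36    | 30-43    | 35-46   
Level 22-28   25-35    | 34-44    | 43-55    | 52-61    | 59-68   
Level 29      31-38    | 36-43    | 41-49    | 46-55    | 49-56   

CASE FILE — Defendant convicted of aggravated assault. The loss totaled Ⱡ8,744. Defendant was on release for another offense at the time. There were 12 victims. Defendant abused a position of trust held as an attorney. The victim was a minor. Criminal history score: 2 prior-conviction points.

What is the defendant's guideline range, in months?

Base offense level for aggravated assault: 26.
R1 applies (level before this adjustment is 26 ≥ 9, so +4): 26 + 4 = 30.
R2 applies: 30 + 1 = 31.
R3 applies: 31 + 2 = 33.
R4 applies: 33 + 2 = 35.
R5 applies (level before this adjustment is 35 ≥ 18, so +5): 35 + 5 = 40.
Level 40 exceeds the maximum of 29; capped at 29.
Final offense level: 29.
Criminal history: 2 prior points → Category 2 (2-5).
Level 29 falls in the 29 band.
Grid: Level 29 × Category 2 = 36-43 months.

36-43 months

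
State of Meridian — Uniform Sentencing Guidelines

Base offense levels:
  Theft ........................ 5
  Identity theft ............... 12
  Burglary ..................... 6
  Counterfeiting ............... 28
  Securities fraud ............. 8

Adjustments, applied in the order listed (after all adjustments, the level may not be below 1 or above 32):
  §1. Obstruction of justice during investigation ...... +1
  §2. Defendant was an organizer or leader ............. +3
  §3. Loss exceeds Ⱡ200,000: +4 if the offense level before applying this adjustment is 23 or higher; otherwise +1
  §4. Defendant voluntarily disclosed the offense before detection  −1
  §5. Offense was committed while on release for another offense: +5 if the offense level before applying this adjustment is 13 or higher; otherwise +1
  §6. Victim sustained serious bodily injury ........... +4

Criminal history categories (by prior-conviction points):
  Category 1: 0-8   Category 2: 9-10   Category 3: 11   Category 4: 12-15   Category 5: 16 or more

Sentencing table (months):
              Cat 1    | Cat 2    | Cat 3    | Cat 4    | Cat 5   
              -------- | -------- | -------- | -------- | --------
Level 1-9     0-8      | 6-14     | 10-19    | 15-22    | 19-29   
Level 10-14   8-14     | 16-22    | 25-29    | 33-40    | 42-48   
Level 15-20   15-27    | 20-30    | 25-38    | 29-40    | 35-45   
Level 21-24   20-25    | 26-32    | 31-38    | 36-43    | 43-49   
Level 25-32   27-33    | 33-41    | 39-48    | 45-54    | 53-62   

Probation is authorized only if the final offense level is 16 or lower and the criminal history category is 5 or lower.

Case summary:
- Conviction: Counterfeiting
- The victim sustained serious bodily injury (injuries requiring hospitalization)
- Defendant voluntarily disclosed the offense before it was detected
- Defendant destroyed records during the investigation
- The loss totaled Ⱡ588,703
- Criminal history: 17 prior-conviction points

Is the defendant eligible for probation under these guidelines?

No

Base offense level for counterfeiting: 28.
§1 applies: 28 + 1 = 29.
§3 applies (level before this adjustment is 29 ≥ 23, so +4): 29 + 4 = 33.
§4 applies: 33 − 1 = 32.
§6 applies: 32 + 4 = 36.
Level 36 exceeds the maximum of 32; capped at 32.
Final offense level: 32.
Criminal history: 17 prior points → Category 5 (16+).
Level 32 falls in the 25-32 band.
Grid: Level 25-32 × Category 5 = 53-62 months.
Probation check: level 32 > 16 and category 5 ≤ 5 → not eligible.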